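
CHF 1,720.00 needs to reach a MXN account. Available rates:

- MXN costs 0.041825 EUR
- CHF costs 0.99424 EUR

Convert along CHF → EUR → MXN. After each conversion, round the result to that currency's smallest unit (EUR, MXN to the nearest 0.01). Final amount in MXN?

MXN 40,886.79

CHF 1,720.00 × 0.99424 = EUR 1,710.09
EUR 1,710.09 ÷ 0.041825 = MXN 40,886.79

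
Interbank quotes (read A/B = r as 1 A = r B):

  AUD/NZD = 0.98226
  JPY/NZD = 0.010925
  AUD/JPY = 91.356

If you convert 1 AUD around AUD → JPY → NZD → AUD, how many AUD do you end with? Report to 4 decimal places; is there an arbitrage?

1.0161 (arbitrage exists)

Around AUD → JPY → NZD → AUD: 1 × 91.356 × 0.010925 ÷ 0.98226 = 1.016090
Product > 1; profitable direction is AUD → JPY → NZD → AUD.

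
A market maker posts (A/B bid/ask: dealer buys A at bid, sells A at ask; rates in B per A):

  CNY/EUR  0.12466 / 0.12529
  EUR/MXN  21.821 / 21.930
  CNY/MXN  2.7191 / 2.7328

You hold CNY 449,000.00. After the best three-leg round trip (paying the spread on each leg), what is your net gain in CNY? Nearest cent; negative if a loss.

Net result: CNY -2,069.22 (no profitable arbitrage after spreads)

Best loop CNY → EUR → MXN → CNY:
CNY 449,000.00 × 0.12466 (sell CNY at bid) = EUR 55,972.34
EUR 55,972.34 × 21.821 (sell EUR at bid) = MXN 1,221,372.43
MXN 1,221,372.43 ÷ 2.7328 (buy CNY at ask) = CNY 446,930.78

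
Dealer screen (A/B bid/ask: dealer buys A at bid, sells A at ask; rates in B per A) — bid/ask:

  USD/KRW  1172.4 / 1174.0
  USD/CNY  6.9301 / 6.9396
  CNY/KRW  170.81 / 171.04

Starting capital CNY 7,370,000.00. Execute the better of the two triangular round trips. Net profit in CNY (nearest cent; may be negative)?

Net profit: CNY 61,084.25

Best loop CNY → KRW → USD → CNY:
CNY 7,370,000.00 × 170.81 (sell CNY at bid) = KRW 1,258,869,700
KRW 1,258,869,700 ÷ 1174.0 (buy USD at ask) = USD 1,072,291.06
USD 1,072,291.06 × 6.9301 (sell USD at bid) = CNY 7,431,084.25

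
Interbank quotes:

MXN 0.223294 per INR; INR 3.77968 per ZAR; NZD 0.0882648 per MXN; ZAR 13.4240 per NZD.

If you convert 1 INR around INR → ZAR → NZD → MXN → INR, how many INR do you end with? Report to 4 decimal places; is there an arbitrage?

1.0000 (no arbitrage)

Around INR → ZAR → NZD → MXN → INR: 1 ÷ 3.77968 ÷ 13.4240 ÷ 0.0882648 ÷ 0.223294 = 0.999996
Product ≈ 1 (deviation 0.000%, within rounding noise).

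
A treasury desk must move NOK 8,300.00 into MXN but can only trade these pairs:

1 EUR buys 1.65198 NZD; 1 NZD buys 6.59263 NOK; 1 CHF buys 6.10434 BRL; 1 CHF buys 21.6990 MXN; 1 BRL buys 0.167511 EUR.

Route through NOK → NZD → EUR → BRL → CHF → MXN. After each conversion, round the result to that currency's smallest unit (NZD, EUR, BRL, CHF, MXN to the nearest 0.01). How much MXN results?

MXN 16,172.26

NOK 8,300.00 ÷ 6.59263 = NZD 1,258.98
NZD 1,258.98 ÷ 1.65198 = EUR 762.10
EUR 762.10 ÷ 0.167511 = BRL 4,549.55
BRL 4,549.55 ÷ 6.10434 = CHF 745.30
CHF 745.30 × 21.6990 = MXN 16,172.26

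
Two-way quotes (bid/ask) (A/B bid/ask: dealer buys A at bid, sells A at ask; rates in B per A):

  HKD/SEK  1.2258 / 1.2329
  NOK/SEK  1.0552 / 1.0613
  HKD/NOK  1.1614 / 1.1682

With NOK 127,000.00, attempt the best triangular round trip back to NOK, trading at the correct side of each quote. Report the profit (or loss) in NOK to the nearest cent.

Net result: NOK -761.31 (no profitable arbitrage after spreads)

Best loop NOK → SEK → HKD → NOK:
NOK 127,000.00 × 1.0552 (sell NOK at bid) = SEK 134,010.40
SEK 134,010.40 ÷ 1.2329 (buy HKD at ask) = HKD 108,695.27
HKD 108,695.27 × 1.1614 (sell HKD at bid) = NOK 126,238.69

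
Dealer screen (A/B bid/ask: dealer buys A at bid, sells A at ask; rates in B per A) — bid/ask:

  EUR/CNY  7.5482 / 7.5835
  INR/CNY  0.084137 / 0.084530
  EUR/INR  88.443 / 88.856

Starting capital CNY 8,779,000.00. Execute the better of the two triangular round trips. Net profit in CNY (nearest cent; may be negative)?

Net profit: CNY 43,482.79

Best loop CNY → INR → EUR → CNY:
CNY 8,779,000.00 ÷ 0.084530 (buy INR at ask) = INR 103,856,618.95
INR 103,856,618.95 ÷ 88.856 (buy EUR at ask) = EUR 1,168,819.43
EUR 1,168,819.43 × 7.5482 (sell EUR at bid) = CNY 8,822,482.79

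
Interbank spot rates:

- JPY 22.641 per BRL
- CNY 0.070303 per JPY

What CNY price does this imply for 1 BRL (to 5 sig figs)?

BRL/CNY = 1.5917

1 BRL × 22.641 = 22.641 JPY
22.641 JPY × 0.070303 = 1.59173 CNY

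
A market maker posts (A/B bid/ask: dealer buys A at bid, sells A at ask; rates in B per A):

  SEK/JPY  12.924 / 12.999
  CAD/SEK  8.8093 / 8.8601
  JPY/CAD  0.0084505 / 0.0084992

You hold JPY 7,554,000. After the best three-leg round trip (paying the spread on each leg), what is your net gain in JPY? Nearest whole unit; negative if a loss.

Net profit: JPY 163,033

Best loop JPY → SEK → CAD → JPY:
JPY 7,554,000 ÷ 12.999 (buy SEK at ask) = SEK 581,121.62
SEK 581,121.62 ÷ 8.8601 (buy CAD at ask) = CAD 65,588.61
CAD 65,588.61 ÷ 0.0084992 (buy JPY at ask) = JPY 7,717,033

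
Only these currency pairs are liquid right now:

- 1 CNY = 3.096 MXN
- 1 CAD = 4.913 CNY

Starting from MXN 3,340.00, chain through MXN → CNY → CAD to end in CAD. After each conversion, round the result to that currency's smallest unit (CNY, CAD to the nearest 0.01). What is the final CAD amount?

CAD 219.58

MXN 3,340.00 ÷ 3.096 = CNY 1,078.81
CNY 1,078.81 ÷ 4.913 = CAD 219.58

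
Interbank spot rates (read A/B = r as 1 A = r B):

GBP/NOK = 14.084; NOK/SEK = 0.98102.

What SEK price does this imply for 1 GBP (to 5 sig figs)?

1 GBP × 14.084 = 14.084 NOK
14.084 NOK × 0.98102 = 13.8167 SEK

GBP/SEK = 13.817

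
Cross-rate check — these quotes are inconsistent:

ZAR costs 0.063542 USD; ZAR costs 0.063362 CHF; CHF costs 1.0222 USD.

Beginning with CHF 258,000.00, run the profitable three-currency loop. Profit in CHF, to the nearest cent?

Profit: CHF 4,980.52

Profitable loop is CHF → USD → ZAR → CHF:
CHF 258,000.00 × 1.0222 = USD 263,727.60
USD 263,727.60 ÷ 0.063542 = ZAR 4,150,445.37
ZAR 4,150,445.37 × 0.063362 = CHF 262,980.52
Profit = CHF 262,980.52 − CHF 258,000.00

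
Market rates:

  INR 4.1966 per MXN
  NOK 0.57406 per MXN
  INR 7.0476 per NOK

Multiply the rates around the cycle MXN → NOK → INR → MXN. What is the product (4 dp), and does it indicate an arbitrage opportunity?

0.9641 (arbitrage exists)

Around MXN → NOK → INR → MXN: 1 × 0.57406 × 7.0476 ÷ 4.1966 = 0.964053
Product < 1; profitable direction is MXN → INR → NOK → MXN.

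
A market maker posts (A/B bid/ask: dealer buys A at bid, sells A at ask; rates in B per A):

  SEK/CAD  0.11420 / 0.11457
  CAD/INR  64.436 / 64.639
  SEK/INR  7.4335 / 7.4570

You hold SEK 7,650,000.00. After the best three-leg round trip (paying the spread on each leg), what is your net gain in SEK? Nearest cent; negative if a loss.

Net profit: SEK 28,727.20

Best loop SEK → INR → CAD → SEK:
SEK 7,650,000.00 × 7.4335 (sell SEK at bid) = INR 56,866,275.00
INR 56,866,275.00 ÷ 64.639 (buy CAD at ask) = CAD 879,751.78
CAD 879,751.78 ÷ 0.11457 (buy SEK at ask) = SEK 7,678,727.20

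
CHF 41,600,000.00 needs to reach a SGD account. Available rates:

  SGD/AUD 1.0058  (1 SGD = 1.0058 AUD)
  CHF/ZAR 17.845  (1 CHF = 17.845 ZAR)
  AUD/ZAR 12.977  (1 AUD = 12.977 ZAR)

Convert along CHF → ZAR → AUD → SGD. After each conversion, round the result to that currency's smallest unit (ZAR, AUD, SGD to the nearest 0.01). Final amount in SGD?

SGD 56,875,332.29

CHF 41,600,000.00 × 17.845 = ZAR 742,352,000.00
ZAR 742,352,000.00 ÷ 12.977 = AUD 57,205,209.22
AUD 57,205,209.22 ÷ 1.0058 = SGD 56,875,332.29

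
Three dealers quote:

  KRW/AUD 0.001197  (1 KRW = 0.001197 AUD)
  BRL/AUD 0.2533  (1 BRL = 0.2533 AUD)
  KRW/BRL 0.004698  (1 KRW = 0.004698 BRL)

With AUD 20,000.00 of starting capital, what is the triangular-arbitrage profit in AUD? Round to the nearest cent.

Profitable loop is AUD → BRL → KRW → AUD:
AUD 20,000.00 ÷ 0.2533 = BRL 78,957.76
BRL 78,957.76 ÷ 0.004698 = KRW 16,806,675
KRW 16,806,675 × 0.001197 = AUD 20,117.59
Profit = AUD 20,117.59 − AUD 20,000.00

Profit: AUD 117.59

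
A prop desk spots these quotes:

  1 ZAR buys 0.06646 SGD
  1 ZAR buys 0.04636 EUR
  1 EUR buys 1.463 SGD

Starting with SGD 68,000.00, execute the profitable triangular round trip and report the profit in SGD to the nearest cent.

Profitable loop is SGD → ZAR → EUR → SGD:
SGD 68,000.00 ÷ 0.06646 = ZAR 1,023,171.83
ZAR 1,023,171.83 × 0.04636 = EUR 47,434.25
EUR 47,434.25 × 1.463 = SGD 69,396.30
Profit = SGD 69,396.30 − SGD 68,000.00

Profit: SGD 1,396.30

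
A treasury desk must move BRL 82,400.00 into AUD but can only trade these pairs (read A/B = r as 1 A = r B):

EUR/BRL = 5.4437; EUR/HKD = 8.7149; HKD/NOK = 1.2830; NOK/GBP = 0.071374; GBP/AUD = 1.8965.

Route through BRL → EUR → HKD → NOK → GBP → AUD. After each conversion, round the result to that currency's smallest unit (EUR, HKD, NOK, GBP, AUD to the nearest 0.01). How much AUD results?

AUD 22,909.45

BRL 82,400.00 ÷ 5.4437 = EUR 15,136.76
EUR 15,136.76 × 8.7149 = HKD 131,915.35
HKD 131,915.35 × 1.2830 = NOK 169,247.39
NOK 169,247.39 × 0.071374 = GBP 12,079.86
GBP 12,079.86 × 1.8965 = AUD 22,909.45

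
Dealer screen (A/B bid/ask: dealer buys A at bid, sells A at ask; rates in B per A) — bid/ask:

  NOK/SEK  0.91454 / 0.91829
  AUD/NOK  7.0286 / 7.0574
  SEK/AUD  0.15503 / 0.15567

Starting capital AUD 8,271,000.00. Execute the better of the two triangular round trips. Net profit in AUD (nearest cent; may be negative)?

Best loop AUD → NOK → SEK → AUD:
AUD 8,271,000.00 × 7.0286 (sell AUD at bid) = NOK 58,133,550.60
NOK 58,133,550.60 × 0.91454 (sell NOK at bid) = SEK 53,165,457.37
SEK 53,165,457.37 × 0.15503 (sell SEK at bid) = AUD 8,242,240.86

Net result: AUD -28,759.14 (no profitable arbitrage after spreads)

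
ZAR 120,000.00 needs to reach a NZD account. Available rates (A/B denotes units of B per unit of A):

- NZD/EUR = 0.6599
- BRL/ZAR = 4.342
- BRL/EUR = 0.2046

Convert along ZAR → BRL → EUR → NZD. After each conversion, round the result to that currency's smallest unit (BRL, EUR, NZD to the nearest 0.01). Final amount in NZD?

NZD 8,568.78

ZAR 120,000.00 ÷ 4.342 = BRL 27,637.03
BRL 27,637.03 × 0.2046 = EUR 5,654.54
EUR 5,654.54 ÷ 0.6599 = NZD 8,568.78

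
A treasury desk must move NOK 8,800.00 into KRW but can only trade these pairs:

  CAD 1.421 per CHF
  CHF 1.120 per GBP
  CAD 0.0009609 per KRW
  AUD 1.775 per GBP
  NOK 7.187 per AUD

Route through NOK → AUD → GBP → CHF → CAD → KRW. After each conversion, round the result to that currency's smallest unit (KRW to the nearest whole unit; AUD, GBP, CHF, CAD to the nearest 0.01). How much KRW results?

NOK 8,800.00 ÷ 7.187 = AUD 1,224.43
AUD 1,224.43 ÷ 1.775 = GBP 689.82
GBP 689.82 × 1.120 = CHF 772.60
CHF 772.60 × 1.421 = CAD 1,097.86
CAD 1,097.86 ÷ 0.0009609 = KRW 1,142,533

KRW 1,142,533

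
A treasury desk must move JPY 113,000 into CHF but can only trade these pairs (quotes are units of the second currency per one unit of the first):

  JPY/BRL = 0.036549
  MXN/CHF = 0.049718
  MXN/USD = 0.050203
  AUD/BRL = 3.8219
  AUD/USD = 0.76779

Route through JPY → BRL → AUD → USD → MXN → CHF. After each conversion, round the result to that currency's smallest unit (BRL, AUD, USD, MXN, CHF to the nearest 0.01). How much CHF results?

JPY 113,000 × 0.036549 = BRL 4,130.04
BRL 4,130.04 ÷ 3.8219 = AUD 1,080.62
AUD 1,080.62 × 0.76779 = USD 829.69
USD 829.69 ÷ 0.050203 = MXN 16,526.70
MXN 16,526.70 × 0.049718 = CHF 821.67

CHF 821.67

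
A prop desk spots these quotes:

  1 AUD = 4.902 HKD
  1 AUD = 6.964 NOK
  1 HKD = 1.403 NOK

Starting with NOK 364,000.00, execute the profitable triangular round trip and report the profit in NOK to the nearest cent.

Profitable loop is NOK → HKD → AUD → NOK:
NOK 364,000.00 ÷ 1.403 = HKD 259,444.05
HKD 259,444.05 ÷ 4.902 = AUD 52,926.16
AUD 52,926.16 × 6.964 = NOK 368,577.80
Profit = NOK 368,577.80 − NOK 364,000.00

Profit: NOK 4,577.80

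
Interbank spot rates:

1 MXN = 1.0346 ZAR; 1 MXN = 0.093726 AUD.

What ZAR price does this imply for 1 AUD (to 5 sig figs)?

AUD/ZAR = 11.039

1 AUD ÷ 0.093726 = 10.6694 MXN
10.6694 MXN × 1.0346 = 11.0386 ZAR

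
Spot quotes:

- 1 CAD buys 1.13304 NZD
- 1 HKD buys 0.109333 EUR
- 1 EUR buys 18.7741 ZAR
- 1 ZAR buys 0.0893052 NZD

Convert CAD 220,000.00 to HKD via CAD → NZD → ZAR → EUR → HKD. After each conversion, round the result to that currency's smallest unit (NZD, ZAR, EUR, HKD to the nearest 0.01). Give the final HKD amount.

CAD 220,000.00 × 1.13304 = NZD 249,268.80
NZD 249,268.80 ÷ 0.0893052 = ZAR 2,791,201.41
ZAR 2,791,201.41 ÷ 18.7741 = EUR 148,672.98
EUR 148,672.98 ÷ 0.109333 = HKD 1,359,817.99

HKD 1,359,817.99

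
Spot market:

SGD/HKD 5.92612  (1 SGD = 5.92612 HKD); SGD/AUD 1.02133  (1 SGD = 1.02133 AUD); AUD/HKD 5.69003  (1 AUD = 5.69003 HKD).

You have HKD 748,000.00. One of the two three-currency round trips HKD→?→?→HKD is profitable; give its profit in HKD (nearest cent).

Profit: HKD 14,766.12

Profitable loop is HKD → AUD → SGD → HKD:
HKD 748,000.00 ÷ 5.69003 = AUD 131,458.01
AUD 131,458.01 ÷ 1.02133 = SGD 128,712.57
SGD 128,712.57 × 5.92612 = HKD 762,766.12
Profit = HKD 762,766.12 − HKD 748,000.00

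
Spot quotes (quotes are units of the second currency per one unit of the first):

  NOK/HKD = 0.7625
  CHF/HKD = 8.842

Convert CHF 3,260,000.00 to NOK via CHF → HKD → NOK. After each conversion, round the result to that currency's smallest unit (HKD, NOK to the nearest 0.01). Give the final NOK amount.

NOK 37,803,173.77

CHF 3,260,000.00 × 8.842 = HKD 28,824,920.00
HKD 28,824,920.00 ÷ 0.7625 = NOK 37,803,173.77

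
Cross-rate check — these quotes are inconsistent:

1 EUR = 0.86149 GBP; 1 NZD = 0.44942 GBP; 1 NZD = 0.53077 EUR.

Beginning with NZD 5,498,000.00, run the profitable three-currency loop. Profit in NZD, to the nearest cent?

Profit: NZD 95,825.94

Profitable loop is NZD → EUR → GBP → NZD:
NZD 5,498,000.00 × 0.53077 = EUR 2,918,173.46
EUR 2,918,173.46 × 0.86149 = GBP 2,513,977.25
GBP 2,513,977.25 ÷ 0.44942 = NZD 5,593,825.94
Profit = NZD 5,593,825.94 − NZD 5,498,000.00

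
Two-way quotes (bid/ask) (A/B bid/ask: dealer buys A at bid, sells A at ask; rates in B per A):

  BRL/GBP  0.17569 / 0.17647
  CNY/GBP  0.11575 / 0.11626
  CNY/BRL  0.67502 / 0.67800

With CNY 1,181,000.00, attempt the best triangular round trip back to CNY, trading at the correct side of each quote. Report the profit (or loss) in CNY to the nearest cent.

Best loop CNY → BRL → GBP → CNY:
CNY 1,181,000.00 × 0.67502 (sell CNY at bid) = BRL 797,198.62
BRL 797,198.62 × 0.17569 (sell BRL at bid) = GBP 140,059.83
GBP 140,059.83 ÷ 0.11626 (buy CNY at ask) = CNY 1,204,712.07

Net profit: CNY 23,712.07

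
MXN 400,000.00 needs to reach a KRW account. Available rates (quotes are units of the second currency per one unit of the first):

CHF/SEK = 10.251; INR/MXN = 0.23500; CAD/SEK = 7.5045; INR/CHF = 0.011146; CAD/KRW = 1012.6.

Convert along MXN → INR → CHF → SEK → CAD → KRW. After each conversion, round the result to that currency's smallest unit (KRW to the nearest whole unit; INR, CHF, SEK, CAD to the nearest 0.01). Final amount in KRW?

KRW 26,241,792

MXN 400,000.00 ÷ 0.23500 = INR 1,702,127.66
INR 1,702,127.66 × 0.011146 = CHF 18,971.91
CHF 18,971.91 × 10.251 = SEK 194,481.05
SEK 194,481.05 ÷ 7.5045 = CAD 25,915.26
CAD 25,915.26 × 1012.6 = KRW 26,241,792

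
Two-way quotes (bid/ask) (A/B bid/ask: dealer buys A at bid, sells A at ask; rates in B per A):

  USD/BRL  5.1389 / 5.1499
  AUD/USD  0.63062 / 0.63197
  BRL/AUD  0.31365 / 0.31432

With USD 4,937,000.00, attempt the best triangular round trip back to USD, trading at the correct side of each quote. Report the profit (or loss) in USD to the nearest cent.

Best loop USD → BRL → AUD → USD:
USD 4,937,000.00 × 5.1389 (sell USD at bid) = BRL 25,370,749.30
BRL 25,370,749.30 × 0.31365 (sell BRL at bid) = AUD 7,957,535.52
AUD 7,957,535.52 × 0.63062 (sell AUD at bid) = USD 5,018,181.05

Net profit: USD 81,181.05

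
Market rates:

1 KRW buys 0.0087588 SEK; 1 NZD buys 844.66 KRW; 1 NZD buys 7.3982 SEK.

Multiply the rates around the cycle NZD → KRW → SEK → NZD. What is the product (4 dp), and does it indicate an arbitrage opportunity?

1.0000 (no arbitrage)

Around NZD → KRW → SEK → NZD: 1 × 844.66 × 0.0087588 ÷ 7.3982 = 1.000001
Product ≈ 1 (deviation 0.000%, within rounding noise).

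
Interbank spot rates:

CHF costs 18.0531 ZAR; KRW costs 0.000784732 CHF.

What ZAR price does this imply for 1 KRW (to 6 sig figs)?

KRW/ZAR = 0.0141668

1 KRW × 0.000784732 = 0.000784732 CHF
0.000784732 CHF × 18.0531 = 0.0141668 ZAR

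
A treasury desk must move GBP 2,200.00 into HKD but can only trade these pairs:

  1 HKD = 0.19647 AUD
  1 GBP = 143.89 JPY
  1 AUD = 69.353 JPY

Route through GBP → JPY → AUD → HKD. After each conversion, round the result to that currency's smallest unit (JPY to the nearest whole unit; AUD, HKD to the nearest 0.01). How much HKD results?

GBP 2,200.00 × 143.89 = JPY 316,558
JPY 316,558 ÷ 69.353 = AUD 4,564.45
AUD 4,564.45 ÷ 0.19647 = HKD 23,232.30

HKD 23,232.30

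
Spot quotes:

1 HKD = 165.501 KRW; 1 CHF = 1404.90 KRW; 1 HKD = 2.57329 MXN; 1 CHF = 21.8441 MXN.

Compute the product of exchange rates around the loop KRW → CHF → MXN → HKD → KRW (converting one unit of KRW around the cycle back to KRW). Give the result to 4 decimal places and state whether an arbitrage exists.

Around KRW → CHF → MXN → HKD → KRW: 1 ÷ 1404.90 × 21.8441 ÷ 2.57329 × 165.501 = 1.000001
Product ≈ 1 (deviation 0.000%, within rounding noise).

1.0000 (no arbitrage)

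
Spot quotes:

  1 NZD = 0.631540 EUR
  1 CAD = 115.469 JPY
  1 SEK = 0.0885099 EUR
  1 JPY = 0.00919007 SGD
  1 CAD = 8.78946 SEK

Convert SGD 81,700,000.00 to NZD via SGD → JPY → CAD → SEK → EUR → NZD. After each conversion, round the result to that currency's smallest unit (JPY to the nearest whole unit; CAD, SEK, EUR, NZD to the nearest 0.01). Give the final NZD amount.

SGD 81,700,000.00 ÷ 0.00919007 = JPY 8,890,030,217
JPY 8,890,030,217 ÷ 115.469 = CAD 76,990,622.74
CAD 76,990,622.74 × 8.78946 = SEK 676,705,998.95
SEK 676,705,998.95 × 0.0885099 = EUR 59,895,180.30
EUR 59,895,180.30 ÷ 0.631540 = NZD 94,839,883.93

NZD 94,839,883.93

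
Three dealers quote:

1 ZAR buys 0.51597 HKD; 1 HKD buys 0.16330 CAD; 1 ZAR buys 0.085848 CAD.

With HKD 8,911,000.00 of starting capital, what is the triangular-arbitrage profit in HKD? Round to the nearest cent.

Profitable loop is HKD → ZAR → CAD → HKD:
HKD 8,911,000.00 ÷ 0.51597 = ZAR 17,270,383.94
ZAR 17,270,383.94 × 0.085848 = CAD 1,482,627.92
CAD 1,482,627.92 ÷ 0.16330 = HKD 9,079,166.69
Profit = HKD 9,079,166.69 − HKD 8,911,000.00

Profit: HKD 168,166.69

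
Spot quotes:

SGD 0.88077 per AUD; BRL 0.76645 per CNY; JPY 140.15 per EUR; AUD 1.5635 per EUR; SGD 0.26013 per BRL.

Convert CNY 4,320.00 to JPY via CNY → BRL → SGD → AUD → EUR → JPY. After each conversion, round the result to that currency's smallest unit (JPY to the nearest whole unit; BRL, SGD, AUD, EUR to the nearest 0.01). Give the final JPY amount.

JPY 87,658

CNY 4,320.00 × 0.76645 = BRL 3,311.06
BRL 3,311.06 × 0.26013 = SGD 861.31
SGD 861.31 ÷ 0.88077 = AUD 977.91
AUD 977.91 ÷ 1.5635 = EUR 625.46
EUR 625.46 × 140.15 = JPY 87,658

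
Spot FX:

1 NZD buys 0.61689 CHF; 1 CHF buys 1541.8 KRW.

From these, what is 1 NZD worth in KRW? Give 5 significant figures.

1 NZD × 0.61689 = 0.61689 CHF
0.61689 CHF × 1541.8 = 951.121 KRW

NZD/KRW = 951.12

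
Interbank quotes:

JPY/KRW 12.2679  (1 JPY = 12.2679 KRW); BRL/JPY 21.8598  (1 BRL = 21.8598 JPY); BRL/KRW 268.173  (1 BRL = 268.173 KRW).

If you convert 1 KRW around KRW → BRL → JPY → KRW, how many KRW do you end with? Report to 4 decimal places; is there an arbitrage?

Around KRW → BRL → JPY → KRW: 1 ÷ 268.173 × 21.8598 × 12.2679 = 1.000003
Product ≈ 1 (deviation 0.000%, within rounding noise).

1.0000 (no arbitrage)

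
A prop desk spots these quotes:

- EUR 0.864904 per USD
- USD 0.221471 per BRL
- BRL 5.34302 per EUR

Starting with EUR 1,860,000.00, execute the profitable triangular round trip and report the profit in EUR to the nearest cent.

Profitable loop is EUR → BRL → USD → EUR:
EUR 1,860,000.00 × 5.34302 = BRL 9,938,017.20
BRL 9,938,017.20 × 0.221471 = USD 2,200,982.61
USD 2,200,982.61 × 0.864904 = EUR 1,903,638.66
Profit = EUR 1,903,638.66 − EUR 1,860,000.00

Profit: EUR 43,638.66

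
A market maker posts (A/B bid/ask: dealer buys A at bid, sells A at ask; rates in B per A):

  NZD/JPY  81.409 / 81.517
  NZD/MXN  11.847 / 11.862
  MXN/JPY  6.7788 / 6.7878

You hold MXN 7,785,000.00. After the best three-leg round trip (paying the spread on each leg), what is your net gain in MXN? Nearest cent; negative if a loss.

Best loop MXN → NZD → JPY → MXN:
MXN 7,785,000.00 ÷ 11.862 (buy NZD at ask) = NZD 656,297.42
NZD 656,297.42 × 81.409 (sell NZD at bid) = JPY 53,428,517
JPY 53,428,517 ÷ 6.7878 (buy MXN at ask) = MXN 7,871,256.77

Net profit: MXN 86,256.77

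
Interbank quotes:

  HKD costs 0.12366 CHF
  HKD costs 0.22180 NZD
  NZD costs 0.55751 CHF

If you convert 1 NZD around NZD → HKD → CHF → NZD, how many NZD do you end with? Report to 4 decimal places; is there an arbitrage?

1.0000 (no arbitrage)

Around NZD → HKD → CHF → NZD: 1 ÷ 0.22180 × 0.12366 ÷ 0.55751 = 1.000035
Product ≈ 1 (deviation 0.003%, within rounding noise).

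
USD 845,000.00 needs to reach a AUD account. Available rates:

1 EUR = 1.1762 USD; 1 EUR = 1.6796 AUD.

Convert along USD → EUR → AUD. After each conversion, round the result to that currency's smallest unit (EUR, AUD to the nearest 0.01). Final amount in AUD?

USD 845,000.00 ÷ 1.1762 = EUR 718,415.24
EUR 718,415.24 × 1.6796 = AUD 1,206,650.24

AUD 1,206,650.24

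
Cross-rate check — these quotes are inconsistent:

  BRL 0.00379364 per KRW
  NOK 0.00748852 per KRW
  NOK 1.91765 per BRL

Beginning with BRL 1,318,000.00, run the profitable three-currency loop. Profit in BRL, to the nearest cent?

Profit: BRL 38,706.62

Profitable loop is BRL → KRW → NOK → BRL:
BRL 1,318,000.00 ÷ 0.00379364 = KRW 347,423,583
KRW 347,423,583 × 0.00748852 = NOK 2,601,688.45
NOK 2,601,688.45 ÷ 1.91765 = BRL 1,356,706.62
Profit = BRL 1,356,706.62 − BRL 1,318,000.00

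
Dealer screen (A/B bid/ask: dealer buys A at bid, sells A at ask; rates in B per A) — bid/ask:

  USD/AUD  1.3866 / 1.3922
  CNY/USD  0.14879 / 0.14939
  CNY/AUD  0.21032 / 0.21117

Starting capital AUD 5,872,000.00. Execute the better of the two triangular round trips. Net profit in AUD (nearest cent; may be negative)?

Best loop AUD → USD → CNY → AUD:
AUD 5,872,000.00 ÷ 1.3922 (buy USD at ask) = USD 4,217,784.80
USD 4,217,784.80 ÷ 0.14939 (buy CNY at ask) = CNY 28,233,381.09
CNY 28,233,381.09 × 0.21032 (sell CNY at bid) = AUD 5,938,044.71

Net profit: AUD 66,044.71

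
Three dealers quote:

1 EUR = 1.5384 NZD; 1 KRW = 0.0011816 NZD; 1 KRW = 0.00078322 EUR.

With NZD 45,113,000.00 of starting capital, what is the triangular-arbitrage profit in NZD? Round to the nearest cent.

Profit: NZD 889,800.02

Profitable loop is NZD → KRW → EUR → NZD:
NZD 45,113,000.00 ÷ 0.0011816 = KRW 38,179,587,001
KRW 38,179,587,001 × 0.00078322 = EUR 29,903,016.13
EUR 29,903,016.13 × 1.5384 = NZD 46,002,800.02
Profit = NZD 46,002,800.02 − NZD 45,113,000.00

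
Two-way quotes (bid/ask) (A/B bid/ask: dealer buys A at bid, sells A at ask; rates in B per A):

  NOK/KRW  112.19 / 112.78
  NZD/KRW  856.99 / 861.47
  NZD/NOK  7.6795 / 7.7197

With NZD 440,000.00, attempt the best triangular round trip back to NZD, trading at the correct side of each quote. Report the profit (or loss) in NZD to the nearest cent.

Net profit: NZD 47.55

Best loop NZD → NOK → KRW → NZD:
NZD 440,000.00 × 7.6795 (sell NZD at bid) = NOK 3,378,980.00
NOK 3,378,980.00 × 112.19 (sell NOK at bid) = KRW 379,087,766
KRW 379,087,766 ÷ 861.47 (buy NZD at ask) = NZD 440,047.55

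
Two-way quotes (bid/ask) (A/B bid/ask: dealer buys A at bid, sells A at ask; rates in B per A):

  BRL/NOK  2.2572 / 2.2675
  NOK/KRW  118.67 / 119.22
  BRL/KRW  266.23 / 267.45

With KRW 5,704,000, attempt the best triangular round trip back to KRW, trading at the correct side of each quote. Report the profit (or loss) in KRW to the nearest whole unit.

Net profit: KRW 8,785

Best loop KRW → BRL → NOK → KRW:
KRW 5,704,000 ÷ 267.45 (buy BRL at ask) = BRL 21,327.35
BRL 21,327.35 × 2.2572 (sell BRL at bid) = NOK 48,140.10
NOK 48,140.10 × 118.67 (sell NOK at bid) = KRW 5,712,785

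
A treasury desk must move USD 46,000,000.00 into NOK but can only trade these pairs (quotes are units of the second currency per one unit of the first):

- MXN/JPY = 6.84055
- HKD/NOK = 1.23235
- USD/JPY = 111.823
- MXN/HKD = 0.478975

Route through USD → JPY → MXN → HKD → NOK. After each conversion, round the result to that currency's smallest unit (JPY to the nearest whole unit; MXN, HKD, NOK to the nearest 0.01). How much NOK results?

USD 46,000,000.00 × 111.823 = JPY 5,143,858,000
JPY 5,143,858,000 ÷ 6.84055 = MXN 751,965,558.32
MXN 751,965,558.32 × 0.478975 = HKD 360,172,703.30
HKD 360,172,703.30 × 1.23235 = NOK 443,858,830.91

NOK 443,858,830.91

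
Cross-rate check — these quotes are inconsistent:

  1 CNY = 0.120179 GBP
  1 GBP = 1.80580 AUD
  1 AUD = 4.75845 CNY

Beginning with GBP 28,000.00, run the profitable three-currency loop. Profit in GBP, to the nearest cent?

Profitable loop is GBP → AUD → CNY → GBP:
GBP 28,000.00 × 1.80580 = AUD 50,562.40
AUD 50,562.40 × 4.75845 = CNY 240,598.65
CNY 240,598.65 × 0.120179 = GBP 28,914.91
Profit = GBP 28,914.91 − GBP 28,000.00

Profit: GBP 914.91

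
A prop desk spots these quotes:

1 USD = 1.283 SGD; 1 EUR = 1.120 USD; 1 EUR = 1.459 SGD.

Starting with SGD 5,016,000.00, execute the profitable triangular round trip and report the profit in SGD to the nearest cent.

Profitable loop is SGD → USD → EUR → SGD:
SGD 5,016,000.00 ÷ 1.283 = USD 3,909,586.91
USD 3,909,586.91 ÷ 1.120 = EUR 3,490,702.59
EUR 3,490,702.59 × 1.459 = SGD 5,092,935.09
Profit = SGD 5,092,935.09 − SGD 5,016,000.00

Profit: SGD 76,935.09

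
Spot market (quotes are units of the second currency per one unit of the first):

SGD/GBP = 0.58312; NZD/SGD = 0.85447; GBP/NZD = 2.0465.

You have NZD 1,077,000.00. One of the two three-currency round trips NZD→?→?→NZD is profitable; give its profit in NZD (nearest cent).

Profitable loop is NZD → SGD → GBP → NZD:
NZD 1,077,000.00 × 0.85447 = SGD 920,264.19
SGD 920,264.19 × 0.58312 = GBP 536,624.45
GBP 536,624.45 × 2.0465 = NZD 1,098,201.95
Profit = NZD 1,098,201.95 − NZD 1,077,000.00

Profit: NZD 21,201.95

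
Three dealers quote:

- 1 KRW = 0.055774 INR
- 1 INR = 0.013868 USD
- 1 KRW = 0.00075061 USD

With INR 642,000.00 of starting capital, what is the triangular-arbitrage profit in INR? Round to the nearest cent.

Profitable loop is INR → USD → KRW → INR:
INR 642,000.00 × 0.013868 = USD 8,903.26
USD 8,903.26 ÷ 0.00075061 = KRW 11,861,361
KRW 11,861,361 × 0.055774 = INR 661,555.54
Profit = INR 661,555.54 − INR 642,000.00

Profit: INR 19,555.54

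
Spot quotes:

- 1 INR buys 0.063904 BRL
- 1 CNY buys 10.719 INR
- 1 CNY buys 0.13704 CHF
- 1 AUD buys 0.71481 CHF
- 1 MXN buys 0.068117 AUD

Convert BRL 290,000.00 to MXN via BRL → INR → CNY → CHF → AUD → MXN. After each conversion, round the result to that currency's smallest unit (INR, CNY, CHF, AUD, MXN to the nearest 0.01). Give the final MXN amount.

BRL 290,000.00 ÷ 0.063904 = INR 4,538,057.09
INR 4,538,057.09 ÷ 10.719 = CNY 423,365.71
CNY 423,365.71 × 0.13704 = CHF 58,018.04
CHF 58,018.04 ÷ 0.71481 = AUD 81,165.68
AUD 81,165.68 ÷ 0.068117 = MXN 1,191,562.75

MXN 1,191,562.75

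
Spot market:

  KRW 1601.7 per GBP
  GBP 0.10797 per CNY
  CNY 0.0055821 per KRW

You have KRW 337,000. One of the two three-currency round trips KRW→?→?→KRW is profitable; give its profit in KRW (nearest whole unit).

Profitable loop is KRW → GBP → CNY → KRW:
KRW 337,000 ÷ 1601.7 = GBP 210.40
GBP 210.40 ÷ 0.10797 = CNY 1,948.70
CNY 1,948.70 ÷ 0.0055821 = KRW 349,099
Profit = KRW 349,099 − KRW 337,000

Profit: KRW 12,099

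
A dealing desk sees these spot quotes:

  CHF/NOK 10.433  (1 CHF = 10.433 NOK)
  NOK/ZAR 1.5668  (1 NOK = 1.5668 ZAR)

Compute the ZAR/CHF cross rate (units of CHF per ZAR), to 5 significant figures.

ZAR/CHF = 0.061175

1 ZAR ÷ 1.5668 = 0.638244 NOK
0.638244 NOK ÷ 10.433 = 0.0611755 CHF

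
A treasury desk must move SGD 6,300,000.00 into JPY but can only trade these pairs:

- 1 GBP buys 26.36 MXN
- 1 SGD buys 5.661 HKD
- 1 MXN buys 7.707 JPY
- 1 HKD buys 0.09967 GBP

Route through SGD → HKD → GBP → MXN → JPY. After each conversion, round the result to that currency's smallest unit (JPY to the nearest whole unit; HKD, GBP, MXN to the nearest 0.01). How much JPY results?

JPY 722,152,514

SGD 6,300,000.00 × 5.661 = HKD 35,664,300.00
HKD 35,664,300.00 × 0.09967 = GBP 3,554,660.78
GBP 3,554,660.78 × 26.36 = MXN 93,700,858.16
MXN 93,700,858.16 × 7.707 = JPY 722,152,514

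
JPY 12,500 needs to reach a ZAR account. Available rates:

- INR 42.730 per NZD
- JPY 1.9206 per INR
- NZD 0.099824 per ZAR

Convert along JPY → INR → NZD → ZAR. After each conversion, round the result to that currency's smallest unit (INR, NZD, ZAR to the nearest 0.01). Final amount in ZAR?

JPY 12,500 ÷ 1.9206 = INR 6,508.38
INR 6,508.38 ÷ 42.730 = NZD 152.31
NZD 152.31 ÷ 0.099824 = ZAR 1,525.79

ZAR 1,525.79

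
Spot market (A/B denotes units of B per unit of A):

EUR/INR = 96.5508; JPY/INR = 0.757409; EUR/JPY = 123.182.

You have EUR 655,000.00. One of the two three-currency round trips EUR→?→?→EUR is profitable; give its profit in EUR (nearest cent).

Profit: EUR 22,827.94

Profitable loop is EUR → INR → JPY → EUR:
EUR 655,000.00 × 96.5508 = INR 63,240,774.00
INR 63,240,774.00 ÷ 0.757409 = JPY 83,496,201
JPY 83,496,201 ÷ 123.182 = EUR 677,827.94
Profit = EUR 677,827.94 − EUR 655,000.00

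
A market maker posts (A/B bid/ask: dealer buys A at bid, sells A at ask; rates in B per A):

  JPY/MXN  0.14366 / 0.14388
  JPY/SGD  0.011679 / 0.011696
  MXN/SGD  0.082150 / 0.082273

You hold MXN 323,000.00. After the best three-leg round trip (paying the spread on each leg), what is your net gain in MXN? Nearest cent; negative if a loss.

Net profit: MXN 2,918.18

Best loop MXN → SGD → JPY → MXN:
MXN 323,000.00 × 0.082150 (sell MXN at bid) = SGD 26,534.45
SGD 26,534.45 ÷ 0.011696 (buy JPY at ask) = JPY 2,268,677
JPY 2,268,677 × 0.14366 (sell JPY at bid) = MXN 325,918.18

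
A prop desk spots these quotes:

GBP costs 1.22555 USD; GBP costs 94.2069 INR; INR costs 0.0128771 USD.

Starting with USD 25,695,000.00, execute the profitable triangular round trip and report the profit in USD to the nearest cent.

Profit: USD 263,457.06

Profitable loop is USD → INR → GBP → USD:
USD 25,695,000.00 ÷ 0.0128771 = INR 1,995,402,691.60
INR 1,995,402,691.60 ÷ 94.2069 = GBP 21,181,067.33
GBP 21,181,067.33 × 1.22555 = USD 25,958,457.06
Profit = USD 25,958,457.06 − USD 25,695,000.00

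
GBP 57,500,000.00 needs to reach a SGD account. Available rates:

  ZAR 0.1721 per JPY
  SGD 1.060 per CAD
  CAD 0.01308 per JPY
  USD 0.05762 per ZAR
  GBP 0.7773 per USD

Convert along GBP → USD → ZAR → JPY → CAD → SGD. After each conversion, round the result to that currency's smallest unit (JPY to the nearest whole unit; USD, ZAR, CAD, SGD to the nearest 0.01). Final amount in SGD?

SGD 103,428,127.46

GBP 57,500,000.00 ÷ 0.7773 = USD 73,974,012.61
USD 73,974,012.61 ÷ 0.05762 = ZAR 1,283,825,279.59
ZAR 1,283,825,279.59 ÷ 0.1721 = JPY 7,459,763,391
JPY 7,459,763,391 × 0.01308 = CAD 97,573,705.15
CAD 97,573,705.15 × 1.060 = SGD 103,428,127.46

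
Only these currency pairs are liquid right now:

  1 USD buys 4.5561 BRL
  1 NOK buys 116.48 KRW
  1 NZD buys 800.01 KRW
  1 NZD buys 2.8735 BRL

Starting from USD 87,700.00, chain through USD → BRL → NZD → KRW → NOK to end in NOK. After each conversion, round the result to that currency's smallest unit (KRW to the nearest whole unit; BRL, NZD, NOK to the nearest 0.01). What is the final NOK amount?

NOK 955,049.10

USD 87,700.00 × 4.5561 = BRL 399,569.97
BRL 399,569.97 ÷ 2.8735 = NZD 139,053.41
NZD 139,053.41 × 800.01 = KRW 111,244,119
KRW 111,244,119 ÷ 116.48 = NOK 955,049.10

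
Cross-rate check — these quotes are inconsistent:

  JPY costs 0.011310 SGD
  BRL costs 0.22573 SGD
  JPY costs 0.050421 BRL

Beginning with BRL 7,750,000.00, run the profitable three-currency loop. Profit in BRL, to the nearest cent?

Profitable loop is BRL → SGD → JPY → BRL:
BRL 7,750,000.00 × 0.22573 = SGD 1,749,407.50
SGD 1,749,407.50 ÷ 0.011310 = JPY 154,677,940
JPY 154,677,940 × 0.050421 = BRL 7,799,016.41
Profit = BRL 7,799,016.41 − BRL 7,750,000.00

Profit: BRL 49,016.41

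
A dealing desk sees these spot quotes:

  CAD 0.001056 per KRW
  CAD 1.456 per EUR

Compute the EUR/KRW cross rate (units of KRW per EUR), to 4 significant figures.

EUR/KRW = 1379

1 EUR × 1.456 = 1.456 CAD
1.456 CAD ÷ 0.001056 = 1378.79 KRW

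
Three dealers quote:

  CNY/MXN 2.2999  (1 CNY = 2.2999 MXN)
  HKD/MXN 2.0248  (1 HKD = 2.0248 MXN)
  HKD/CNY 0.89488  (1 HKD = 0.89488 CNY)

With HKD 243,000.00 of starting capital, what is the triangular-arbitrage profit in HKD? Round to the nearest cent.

Profit: HKD 4,000.54

Profitable loop is HKD → CNY → MXN → HKD:
HKD 243,000.00 × 0.89488 = CNY 217,455.84
CNY 217,455.84 × 2.2999 = MXN 500,126.69
MXN 500,126.69 ÷ 2.0248 = HKD 247,000.54
Profit = HKD 247,000.54 − HKD 243,000.00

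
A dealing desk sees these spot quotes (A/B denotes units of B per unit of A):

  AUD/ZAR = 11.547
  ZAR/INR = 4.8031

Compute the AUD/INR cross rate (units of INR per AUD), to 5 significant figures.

1 AUD × 11.547 = 11.547 ZAR
11.547 ZAR × 4.8031 = 55.4614 INR

AUD/INR = 55.461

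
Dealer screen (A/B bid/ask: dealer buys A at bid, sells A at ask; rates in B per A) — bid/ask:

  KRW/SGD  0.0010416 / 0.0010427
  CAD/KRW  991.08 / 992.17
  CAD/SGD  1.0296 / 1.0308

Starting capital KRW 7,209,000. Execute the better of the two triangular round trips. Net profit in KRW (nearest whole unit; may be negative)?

Best loop KRW → SGD → CAD → KRW:
KRW 7,209,000 × 0.0010416 (sell KRW at bid) = SGD 7,508.89
SGD 7,508.89 ÷ 1.0308 (buy CAD at ask) = CAD 7,284.53
CAD 7,284.53 × 991.08 (sell CAD at bid) = KRW 7,219,553

Net profit: KRW 10,553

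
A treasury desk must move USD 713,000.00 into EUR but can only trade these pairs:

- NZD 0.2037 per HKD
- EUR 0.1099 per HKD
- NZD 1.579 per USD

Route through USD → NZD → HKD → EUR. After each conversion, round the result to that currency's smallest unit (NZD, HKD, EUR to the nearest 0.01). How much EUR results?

EUR 607,404.95

USD 713,000.00 × 1.579 = NZD 1,125,827.00
NZD 1,125,827.00 ÷ 0.2037 = HKD 5,526,887.58
HKD 5,526,887.58 × 0.1099 = EUR 607,404.95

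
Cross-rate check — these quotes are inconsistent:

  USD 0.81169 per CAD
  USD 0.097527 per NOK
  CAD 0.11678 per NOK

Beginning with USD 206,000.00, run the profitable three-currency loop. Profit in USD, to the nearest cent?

Profit: USD 5,950.00

Profitable loop is USD → CAD → NOK → USD:
USD 206,000.00 ÷ 0.81169 = CAD 253,791.47
CAD 253,791.47 ÷ 0.11678 = NOK 2,173,244.32
NOK 2,173,244.32 × 0.097527 = USD 211,950.00
Profit = USD 211,950.00 − USD 206,000.00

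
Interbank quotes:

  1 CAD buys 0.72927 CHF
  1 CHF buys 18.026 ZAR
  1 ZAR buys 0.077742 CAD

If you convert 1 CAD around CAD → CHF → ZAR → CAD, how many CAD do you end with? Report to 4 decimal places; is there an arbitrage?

1.0220 (arbitrage exists)

Around CAD → CHF → ZAR → CAD: 1 × 0.72927 × 18.026 × 0.077742 = 1.021982
Product > 1; profitable direction is CAD → CHF → ZAR → CAD.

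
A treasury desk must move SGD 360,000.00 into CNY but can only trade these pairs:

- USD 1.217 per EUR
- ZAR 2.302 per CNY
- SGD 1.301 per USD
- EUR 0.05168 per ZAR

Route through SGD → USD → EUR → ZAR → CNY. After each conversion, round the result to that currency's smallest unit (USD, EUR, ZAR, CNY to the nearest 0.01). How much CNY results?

CNY 1,911,202.87

SGD 360,000.00 ÷ 1.301 = USD 276,710.22
USD 276,710.22 ÷ 1.217 = EUR 227,370.76
EUR 227,370.76 ÷ 0.05168 = ZAR 4,399,589.01
ZAR 4,399,589.01 ÷ 2.302 = CNY 1,911,202.87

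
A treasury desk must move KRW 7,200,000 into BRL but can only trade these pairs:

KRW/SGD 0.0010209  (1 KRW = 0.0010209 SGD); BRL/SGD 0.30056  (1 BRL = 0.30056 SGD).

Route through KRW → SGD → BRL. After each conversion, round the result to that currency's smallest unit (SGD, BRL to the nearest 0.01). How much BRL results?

BRL 24,455.95

KRW 7,200,000 × 0.0010209 = SGD 7,350.48
SGD 7,350.48 ÷ 0.30056 = BRL 24,455.95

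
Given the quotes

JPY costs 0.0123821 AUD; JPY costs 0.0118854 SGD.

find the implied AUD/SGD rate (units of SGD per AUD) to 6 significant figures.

AUD/SGD = 0.959886

1 AUD ÷ 0.0123821 = 80.7617 JPY
80.7617 JPY × 0.0118854 = 0.959886 SGD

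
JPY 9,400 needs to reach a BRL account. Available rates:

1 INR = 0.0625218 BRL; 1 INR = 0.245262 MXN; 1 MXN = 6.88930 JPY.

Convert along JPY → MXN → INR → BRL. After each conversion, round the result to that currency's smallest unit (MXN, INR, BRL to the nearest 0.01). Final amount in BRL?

BRL 347.82

JPY 9,400 ÷ 6.88930 = MXN 1,364.43
MXN 1,364.43 ÷ 0.245262 = INR 5,563.15
INR 5,563.15 × 0.0625218 = BRL 347.82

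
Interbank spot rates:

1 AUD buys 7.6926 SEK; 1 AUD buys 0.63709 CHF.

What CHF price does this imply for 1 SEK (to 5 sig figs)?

SEK/CHF = 0.082819

1 SEK ÷ 7.6926 = 0.129995 AUD
0.129995 AUD × 0.63709 = 0.0828186 CHF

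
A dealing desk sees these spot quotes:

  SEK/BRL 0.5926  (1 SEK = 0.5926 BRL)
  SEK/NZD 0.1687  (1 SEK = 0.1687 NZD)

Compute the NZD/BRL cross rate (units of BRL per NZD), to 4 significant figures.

1 NZD ÷ 0.1687 = 5.92768 SEK
5.92768 SEK × 0.5926 = 3.51274 BRL

NZD/BRL = 3.513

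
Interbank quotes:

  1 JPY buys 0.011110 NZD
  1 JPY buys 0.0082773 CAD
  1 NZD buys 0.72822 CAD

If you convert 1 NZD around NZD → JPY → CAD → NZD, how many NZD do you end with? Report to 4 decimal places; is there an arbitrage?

Around NZD → JPY → CAD → NZD: 1 ÷ 0.011110 × 0.0082773 ÷ 0.72822 = 1.023086
Product > 1; profitable direction is NZD → JPY → CAD → NZD.

1.0231 (arbitrage exists)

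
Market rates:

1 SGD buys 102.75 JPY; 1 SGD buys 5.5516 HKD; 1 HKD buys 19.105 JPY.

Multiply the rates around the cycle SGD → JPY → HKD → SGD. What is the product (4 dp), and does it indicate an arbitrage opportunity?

Around SGD → JPY → HKD → SGD: 1 × 102.75 ÷ 19.105 ÷ 5.5516 = 0.968761
Product < 1; profitable direction is SGD → HKD → JPY → SGD.

0.9688 (arbitrage exists)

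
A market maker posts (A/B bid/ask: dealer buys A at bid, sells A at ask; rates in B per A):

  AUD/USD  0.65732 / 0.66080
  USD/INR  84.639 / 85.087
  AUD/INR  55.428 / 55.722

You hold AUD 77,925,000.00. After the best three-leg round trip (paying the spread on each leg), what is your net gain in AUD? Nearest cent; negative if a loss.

Net result: AUD -121,795.42 (no profitable arbitrage after spreads)

Best loop AUD → USD → INR → AUD:
AUD 77,925,000.00 × 0.65732 (sell AUD at bid) = USD 51,221,661.00
USD 51,221,661.00 × 84.639 (sell USD at bid) = INR 4,335,350,165.38
INR 4,335,350,165.38 ÷ 55.722 (buy AUD at ask) = AUD 77,803,204.58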